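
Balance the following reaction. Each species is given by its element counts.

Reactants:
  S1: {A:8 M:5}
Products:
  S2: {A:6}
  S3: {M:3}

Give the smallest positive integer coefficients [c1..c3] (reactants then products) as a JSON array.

Coefficients: [3, 4, 5]

A: 3·8 = 24 | 4·6+5·0 = 24
M: 3·5 = 15 | 4·0+5·3 = 15
gcd(3,4,5) = 1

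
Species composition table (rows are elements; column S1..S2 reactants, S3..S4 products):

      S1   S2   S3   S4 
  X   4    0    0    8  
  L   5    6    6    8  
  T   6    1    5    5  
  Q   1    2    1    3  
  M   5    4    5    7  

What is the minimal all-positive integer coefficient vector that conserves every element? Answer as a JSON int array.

X: 6·4+4·0 = 24 | 5·0+3·8 = 24
L: 6·5+4·6 = 54 | 5·6+3·8 = 54
T: 6·6+4·1 = 40 | 5·5+3·5 = 40
Q: 6·1+4·2 = 14 | 5·1+3·3 = 14
M: 6·5+4·4 = 46 | 5·5+3·7 = 46
gcd(6,4,5,3) = 1

Coefficients: [6, 4, 5, 3]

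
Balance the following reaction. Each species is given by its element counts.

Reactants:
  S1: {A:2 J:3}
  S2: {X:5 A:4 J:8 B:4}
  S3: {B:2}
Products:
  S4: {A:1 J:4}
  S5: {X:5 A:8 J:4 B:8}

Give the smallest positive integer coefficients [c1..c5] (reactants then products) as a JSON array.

X: 4·0+1·5+2·0 = 5 | 4·0+1·5 = 5
A: 4·2+1·4+2·0 = 12 | 4·1+1·8 = 12
J: 4·3+1·8+2·0 = 20 | 4·4+1·4 = 20
B: 4·0+1·4+2·2 = 8 | 4·0+1·8 = 8
gcd(4,1,2,4,1) = 1

Coefficients: [4, 1, 2, 4, 1]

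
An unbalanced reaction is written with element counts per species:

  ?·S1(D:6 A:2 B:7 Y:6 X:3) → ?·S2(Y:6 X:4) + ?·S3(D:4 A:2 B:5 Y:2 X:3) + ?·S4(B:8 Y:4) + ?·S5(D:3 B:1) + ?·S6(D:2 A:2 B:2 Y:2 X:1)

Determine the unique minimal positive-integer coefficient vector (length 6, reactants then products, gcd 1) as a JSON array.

Coefficients: [5, 2, 1, 2, 6, 4]

D: 5·6 = 30 | 2·0+1·4+2·0+6·3+4·2 = 30
A: 5·2 = 10 | 2·0+1·2+2·0+6·0+4·2 = 10
B: 5·7 = 35 | 2·0+1·5+2·8+6·1+4·2 = 35
Y: 5·6 = 30 | 2·6+1·2+2·4+6·0+4·2 = 30
X: 5·3 = 15 | 2·4+1·3+2·0+6·0+4·1 = 15
gcd(5,2,1,2,6,4) = 1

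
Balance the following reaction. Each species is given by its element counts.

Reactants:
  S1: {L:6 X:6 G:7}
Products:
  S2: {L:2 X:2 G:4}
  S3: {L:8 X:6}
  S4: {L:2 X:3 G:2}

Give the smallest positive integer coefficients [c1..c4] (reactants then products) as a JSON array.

L: 4·6 = 24 | 6·2+1·8+2·2 = 24
X: 4·6 = 24 | 6·2+1·6+2·3 = 24
G: 4·7 = 28 | 6·4+1·0+2·2 = 28
gcd(4,6,1,2) = 1

Coefficients: [4, 6, 1, 2]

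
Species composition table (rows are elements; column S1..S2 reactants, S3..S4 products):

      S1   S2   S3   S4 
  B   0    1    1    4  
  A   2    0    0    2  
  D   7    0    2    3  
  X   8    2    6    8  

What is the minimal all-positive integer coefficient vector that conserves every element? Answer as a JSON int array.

B: 1·0+6·1 = 6 | 2·1+1·4 = 6
A: 1·2+6·0 = 2 | 2·0+1·2 = 2
D: 1·7+6·0 = 7 | 2·2+1·3 = 7
X: 1·8+6·2 = 20 | 2·6+1·8 = 20
gcd(1,6,2,1) = 1

Coefficients: [1, 6, 2, 1]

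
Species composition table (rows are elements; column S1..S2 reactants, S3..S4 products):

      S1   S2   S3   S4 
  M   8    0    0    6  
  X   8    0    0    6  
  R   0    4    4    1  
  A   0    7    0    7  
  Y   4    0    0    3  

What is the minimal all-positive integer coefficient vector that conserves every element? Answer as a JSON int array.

Coefficients: [3, 4, 3, 4]

M: 3·8+4·0 = 24 | 3·0+4·6 = 24
X: 3·8+4·0 = 24 | 3·0+4·6 = 24
R: 3·0+4·4 = 16 | 3·4+4·1 = 16
A: 3·0+4·7 = 28 | 3·0+4·7 = 28
Y: 3·4+4·0 = 12 | 3·0+4·3 = 12
gcd(3,4,3,4) = 1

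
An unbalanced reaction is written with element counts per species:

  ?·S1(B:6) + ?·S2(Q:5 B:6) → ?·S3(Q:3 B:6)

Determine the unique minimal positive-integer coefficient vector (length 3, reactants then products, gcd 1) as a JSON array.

Q: 2·0+3·5 = 15 | 5·3 = 15
B: 2·6+3·6 = 30 | 5·6 = 30
gcd(2,3,5) = 1

Coefficients: [2, 3, 5]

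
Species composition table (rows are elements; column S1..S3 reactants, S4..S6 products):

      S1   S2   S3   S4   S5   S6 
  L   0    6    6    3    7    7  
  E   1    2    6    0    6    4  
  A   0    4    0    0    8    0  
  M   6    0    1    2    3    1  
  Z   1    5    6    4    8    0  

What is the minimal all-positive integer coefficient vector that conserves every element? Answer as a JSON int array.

Coefficients: [2, 4, 1, 3, 2, 1]

L: 2·0+4·6+1·6 = 30 | 3·3+2·7+1·7 = 30
E: 2·1+4·2+1·6 = 16 | 3·0+2·6+1·4 = 16
A: 2·0+4·4+1·0 = 16 | 3·0+2·8+1·0 = 16
M: 2·6+4·0+1·1 = 13 | 3·2+2·3+1·1 = 13
Z: 2·1+4·5+1·6 = 28 | 3·4+2·8+1·0 = 28
gcd(2,4,1,3,2,1) = 1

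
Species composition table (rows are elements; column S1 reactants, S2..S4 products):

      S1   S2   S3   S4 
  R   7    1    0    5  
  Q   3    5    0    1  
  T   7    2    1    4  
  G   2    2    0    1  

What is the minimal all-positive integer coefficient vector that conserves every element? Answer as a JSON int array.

Coefficients: [3, 1, 3, 4]

R: 3·7 = 21 | 1·1+3·0+4·5 = 21
Q: 3·3 = 9 | 1·5+3·0+4·1 = 9
T: 3·7 = 21 | 1·2+3·1+4·4 = 21
G: 3·2 = 6 | 1·2+3·0+4·1 = 6
gcd(3,1,3,4) = 1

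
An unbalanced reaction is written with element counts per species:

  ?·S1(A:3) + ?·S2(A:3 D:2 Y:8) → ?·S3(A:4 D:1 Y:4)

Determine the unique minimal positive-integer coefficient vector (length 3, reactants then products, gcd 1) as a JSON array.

Coefficients: [5, 3, 6]

A: 5·3+3·3 = 24 | 6·4 = 24
D: 5·0+3·2 = 6 | 6·1 = 6
Y: 5·0+3·8 = 24 | 6·4 = 24
gcd(5,3,6) = 1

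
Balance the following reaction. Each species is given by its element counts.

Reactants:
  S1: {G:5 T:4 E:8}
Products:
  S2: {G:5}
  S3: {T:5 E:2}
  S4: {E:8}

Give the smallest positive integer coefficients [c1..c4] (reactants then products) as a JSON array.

Coefficients: [5, 5, 4, 4]

G: 5·5 = 25 | 5·5+4·0+4·0 = 25
T: 5·4 = 20 | 5·0+4·5+4·0 = 20
E: 5·8 = 40 | 5·0+4·2+4·8 = 40
gcd(5,5,4,4) = 1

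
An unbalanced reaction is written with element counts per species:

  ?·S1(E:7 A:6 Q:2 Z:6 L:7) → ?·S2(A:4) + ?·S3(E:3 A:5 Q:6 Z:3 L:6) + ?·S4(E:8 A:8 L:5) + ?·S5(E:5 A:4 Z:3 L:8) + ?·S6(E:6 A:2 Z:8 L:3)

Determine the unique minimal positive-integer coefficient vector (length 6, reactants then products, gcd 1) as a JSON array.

E: 6·7 = 42 | 1·0+2·3+1·8+2·5+3·6 = 42
A: 6·6 = 36 | 1·4+2·5+1·8+2·4+3·2 = 36
Q: 6·2 = 12 | 1·0+2·6+1·0+2·0+3·0 = 12
Z: 6·6 = 36 | 1·0+2·3+1·0+2·3+3·8 = 36
L: 6·7 = 42 | 1·0+2·6+1·5+2·8+3·3 = 42
gcd(6,1,2,1,2,3) = 1

Coefficients: [6, 1, 2, 1, 2, 3]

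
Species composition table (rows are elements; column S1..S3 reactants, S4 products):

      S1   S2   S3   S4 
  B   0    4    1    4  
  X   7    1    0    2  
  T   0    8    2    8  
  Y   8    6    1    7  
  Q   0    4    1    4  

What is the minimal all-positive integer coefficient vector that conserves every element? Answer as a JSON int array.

B: 1·0+5·4+4·1 = 24 | 6·4 = 24
X: 1·7+5·1+4·0 = 12 | 6·2 = 12
T: 1·0+5·8+4·2 = 48 | 6·8 = 48
Y: 1·8+5·6+4·1 = 42 | 6·7 = 42
Q: 1·0+5·4+4·1 = 24 | 6·4 = 24
gcd(1,5,4,6) = 1

Coefficients: [1, 5, 4, 6]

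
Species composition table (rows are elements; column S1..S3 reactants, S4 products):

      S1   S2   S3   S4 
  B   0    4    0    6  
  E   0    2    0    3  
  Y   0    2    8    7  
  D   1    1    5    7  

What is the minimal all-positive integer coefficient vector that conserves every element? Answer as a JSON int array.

B: 6·0+3·4+1·0 = 12 | 2·6 = 12
E: 6·0+3·2+1·0 = 6 | 2·3 = 6
Y: 6·0+3·2+1·8 = 14 | 2·7 = 14
D: 6·1+3·1+1·5 = 14 | 2·7 = 14
gcd(6,3,1,2) = 1

Coefficients: [6, 3, 1, 2]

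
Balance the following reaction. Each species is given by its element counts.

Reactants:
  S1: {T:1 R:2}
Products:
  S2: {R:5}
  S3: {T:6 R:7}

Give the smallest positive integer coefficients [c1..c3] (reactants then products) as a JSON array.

T: 6·1 = 6 | 1·0+1·6 = 6
R: 6·2 = 12 | 1·5+1·7 = 12
gcd(6,1,1) = 1

Coefficients: [6, 1, 1]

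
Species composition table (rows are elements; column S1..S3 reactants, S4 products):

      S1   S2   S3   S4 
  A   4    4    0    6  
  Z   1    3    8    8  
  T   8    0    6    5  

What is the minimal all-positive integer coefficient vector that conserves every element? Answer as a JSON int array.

A: 1·4+5·4+2·0 = 24 | 4·6 = 24
Z: 1·1+5·3+2·8 = 32 | 4·8 = 32
T: 1·8+5·0+2·6 = 20 | 4·5 = 20
gcd(1,5,2,4) = 1

Coefficients: [1, 5, 2, 4]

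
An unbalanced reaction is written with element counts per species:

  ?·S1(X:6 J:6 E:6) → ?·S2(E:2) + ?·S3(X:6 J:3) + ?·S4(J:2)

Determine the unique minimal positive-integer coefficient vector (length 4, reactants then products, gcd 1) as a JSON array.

Coefficients: [2, 6, 2, 3]

X: 2·6 = 12 | 6·0+2·6+3·0 = 12
J: 2·6 = 12 | 6·0+2·3+3·2 = 12
E: 2·6 = 12 | 6·2+2·0+3·0 = 12
gcd(2,6,2,3) = 1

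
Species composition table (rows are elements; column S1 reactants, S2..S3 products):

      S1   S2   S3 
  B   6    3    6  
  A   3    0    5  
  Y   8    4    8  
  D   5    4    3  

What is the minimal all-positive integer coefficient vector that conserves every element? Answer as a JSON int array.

Coefficients: [5, 4, 3]

B: 5·6 = 30 | 4·3+3·6 = 30
A: 5·3 = 15 | 4·0+3·5 = 15
Y: 5·8 = 40 | 4·4+3·8 = 40
D: 5·5 = 25 | 4·4+3·3 = 25
gcd(5,4,3) = 1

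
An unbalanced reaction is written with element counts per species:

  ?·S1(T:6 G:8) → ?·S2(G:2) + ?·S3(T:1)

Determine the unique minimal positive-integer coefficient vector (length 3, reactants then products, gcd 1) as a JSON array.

T: 1·6 = 6 | 4·0+6·1 = 6
G: 1·8 = 8 | 4·2+6·0 = 8
gcd(1,4,6) = 1

Coefficients: [1, 4, 6]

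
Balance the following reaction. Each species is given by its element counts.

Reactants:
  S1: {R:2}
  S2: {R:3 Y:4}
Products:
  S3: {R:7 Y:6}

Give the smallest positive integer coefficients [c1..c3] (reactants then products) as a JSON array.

R: 5·2+6·3 = 28 | 4·7 = 28
Y: 5·0+6·4 = 24 | 4·6 = 24
gcd(5,6,4) = 1

Coefficients: [5, 6, 4]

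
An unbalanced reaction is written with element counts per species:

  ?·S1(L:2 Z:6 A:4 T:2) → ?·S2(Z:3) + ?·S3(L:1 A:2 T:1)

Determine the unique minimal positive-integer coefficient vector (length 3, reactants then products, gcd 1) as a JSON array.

L: 1·2 = 2 | 2·0+2·1 = 2
Z: 1·6 = 6 | 2·3+2·0 = 6
A: 1·4 = 4 | 2·0+2·2 = 4
T: 1·2 = 2 | 2·0+2·1 = 2
gcd(1,2,2) = 1

Coefficients: [1, 2, 2]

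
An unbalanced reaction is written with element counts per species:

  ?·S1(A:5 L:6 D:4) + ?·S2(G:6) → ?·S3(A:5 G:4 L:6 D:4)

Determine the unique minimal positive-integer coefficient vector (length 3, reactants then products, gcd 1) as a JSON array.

A: 3·5+2·0 = 15 | 3·5 = 15
G: 3·0+2·6 = 12 | 3·4 = 12
L: 3·6+2·0 = 18 | 3·6 = 18
D: 3·4+2·0 = 12 | 3·4 = 12
gcd(3,2,3) = 1

Coefficients: [3, 2, 3]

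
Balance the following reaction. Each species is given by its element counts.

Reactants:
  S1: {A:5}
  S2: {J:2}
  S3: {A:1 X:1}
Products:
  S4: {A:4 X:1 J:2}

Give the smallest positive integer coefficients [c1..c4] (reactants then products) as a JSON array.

A: 3·5+5·0+5·1 = 20 | 5·4 = 20
X: 3·0+5·0+5·1 = 5 | 5·1 = 5
J: 3·0+5·2+5·0 = 10 | 5·2 = 10
gcd(3,5,5,5) = 1

Coefficients: [3, 5, 5, 5]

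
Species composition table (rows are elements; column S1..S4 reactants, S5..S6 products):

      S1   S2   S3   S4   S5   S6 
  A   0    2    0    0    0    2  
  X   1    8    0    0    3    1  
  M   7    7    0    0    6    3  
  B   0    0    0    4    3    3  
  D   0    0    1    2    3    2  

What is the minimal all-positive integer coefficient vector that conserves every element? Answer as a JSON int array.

Coefficients: [2, 1, 5, 3, 3, 1]

A: 2·0+1·2+5·0+3·0 = 2 | 3·0+1·2 = 2
X: 2·1+1·8+5·0+3·0 = 10 | 3·3+1·1 = 10
M: 2·7+1·7+5·0+3·0 = 21 | 3·6+1·3 = 21
B: 2·0+1·0+5·0+3·4 = 12 | 3·3+1·3 = 12
D: 2·0+1·0+5·1+3·2 = 11 | 3·3+1·2 = 11
gcd(2,1,5,3,3,1) = 1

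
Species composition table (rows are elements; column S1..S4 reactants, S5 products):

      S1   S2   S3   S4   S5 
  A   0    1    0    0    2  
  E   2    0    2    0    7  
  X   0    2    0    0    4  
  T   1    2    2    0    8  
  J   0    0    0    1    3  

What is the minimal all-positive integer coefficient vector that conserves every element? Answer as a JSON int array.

Coefficients: [6, 4, 1, 6, 2]

A: 6·0+4·1+1·0+6·0 = 4 | 2·2 = 4
E: 6·2+4·0+1·2+6·0 = 14 | 2·7 = 14
X: 6·0+4·2+1·0+6·0 = 8 | 2·4 = 8
T: 6·1+4·2+1·2+6·0 = 16 | 2·8 = 16
J: 6·0+4·0+1·0+6·1 = 6 | 2·3 = 6
gcd(6,4,1,6,2) = 1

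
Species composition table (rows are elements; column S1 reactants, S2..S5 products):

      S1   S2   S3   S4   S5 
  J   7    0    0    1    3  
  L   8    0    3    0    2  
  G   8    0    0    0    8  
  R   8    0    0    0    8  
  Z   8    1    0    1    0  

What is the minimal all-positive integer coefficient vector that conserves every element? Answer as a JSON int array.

J: 1·7 = 7 | 4·0+2·0+4·1+1·3 = 7
L: 1·8 = 8 | 4·0+2·3+4·0+1·2 = 8
G: 1·8 = 8 | 4·0+2·0+4·0+1·8 = 8
R: 1·8 = 8 | 4·0+2·0+4·0+1·8 = 8
Z: 1·8 = 8 | 4·1+2·0+4·1+1·0 = 8
gcd(1,4,2,4,1) = 1

Coefficients: [1, 4, 2, 4, 1]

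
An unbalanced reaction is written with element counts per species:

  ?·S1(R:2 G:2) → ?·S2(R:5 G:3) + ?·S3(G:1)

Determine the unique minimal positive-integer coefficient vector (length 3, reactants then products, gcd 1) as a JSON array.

R: 5·2 = 10 | 2·5+4·0 = 10
G: 5·2 = 10 | 2·3+4·1 = 10
gcd(5,2,4) = 1

Coefficients: [5, 2, 4]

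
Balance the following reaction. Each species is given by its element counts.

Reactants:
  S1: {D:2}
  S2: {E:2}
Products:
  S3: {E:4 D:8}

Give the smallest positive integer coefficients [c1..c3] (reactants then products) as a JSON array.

Coefficients: [4, 2, 1]

E: 4·0+2·2 = 4 | 1·4 = 4
D: 4·2+2·0 = 8 | 1·8 = 8
gcd(4,2,1) = 1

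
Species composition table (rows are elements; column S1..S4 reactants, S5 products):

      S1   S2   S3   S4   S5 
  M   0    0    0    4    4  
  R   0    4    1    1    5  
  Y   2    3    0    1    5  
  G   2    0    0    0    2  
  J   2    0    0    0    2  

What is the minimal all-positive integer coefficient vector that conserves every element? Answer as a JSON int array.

M: 3·0+2·0+4·0+3·4 = 12 | 3·4 = 12
R: 3·0+2·4+4·1+3·1 = 15 | 3·5 = 15
Y: 3·2+2·3+4·0+3·1 = 15 | 3·5 = 15
G: 3·2+2·0+4·0+3·0 = 6 | 3·2 = 6
J: 3·2+2·0+4·0+3·0 = 6 | 3·2 = 6
gcd(3,2,4,3,3) = 1

Coefficients: [3, 2, 4, 3, 3]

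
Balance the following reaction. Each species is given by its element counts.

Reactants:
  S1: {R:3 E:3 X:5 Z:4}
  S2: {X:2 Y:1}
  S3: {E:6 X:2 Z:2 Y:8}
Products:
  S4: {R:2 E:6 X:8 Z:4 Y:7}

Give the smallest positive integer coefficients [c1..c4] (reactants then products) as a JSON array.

Coefficients: [2, 5, 2, 3]

R: 2·3+5·0+2·0 = 6 | 3·2 = 6
E: 2·3+5·0+2·6 = 18 | 3·6 = 18
X: 2·5+5·2+2·2 = 24 | 3·8 = 24
Z: 2·4+5·0+2·2 = 12 | 3·4 = 12
Y: 2·0+5·1+2·8 = 21 | 3·7 = 21
gcd(2,5,2,3) = 1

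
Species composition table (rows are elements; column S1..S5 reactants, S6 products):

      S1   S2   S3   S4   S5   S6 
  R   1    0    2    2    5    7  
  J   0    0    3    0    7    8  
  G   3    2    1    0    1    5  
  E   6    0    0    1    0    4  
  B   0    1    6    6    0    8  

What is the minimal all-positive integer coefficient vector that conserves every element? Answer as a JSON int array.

R: 3·1+4·0+4·2+2·2+4·5 = 35 | 5·7 = 35
J: 3·0+4·0+4·3+2·0+4·7 = 40 | 5·8 = 40
G: 3·3+4·2+4·1+2·0+4·1 = 25 | 5·5 = 25
E: 3·6+4·0+4·0+2·1+4·0 = 20 | 5·4 = 20
B: 3·0+4·1+4·6+2·6+4·0 = 40 | 5·8 = 40
gcd(3,4,4,2,4,5) = 1

Coefficients: [3, 4, 4, 2, 4, 5]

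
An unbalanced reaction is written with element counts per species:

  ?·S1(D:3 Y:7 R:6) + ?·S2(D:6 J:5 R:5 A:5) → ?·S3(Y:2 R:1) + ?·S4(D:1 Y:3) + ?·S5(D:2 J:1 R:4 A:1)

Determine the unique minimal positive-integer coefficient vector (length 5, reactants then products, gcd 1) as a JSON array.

D: 3·3+1·6 = 15 | 3·0+5·1+5·2 = 15
Y: 3·7+1·0 = 21 | 3·2+5·3+5·0 = 21
J: 3·0+1·5 = 5 | 3·0+5·0+5·1 = 5
R: 3·6+1·5 = 23 | 3·1+5·0+5·4 = 23
A: 3·0+1·5 = 5 | 3·0+5·0+5·1 = 5
gcd(3,1,3,5,5) = 1

Coefficients: [3, 1, 3, 5, 5]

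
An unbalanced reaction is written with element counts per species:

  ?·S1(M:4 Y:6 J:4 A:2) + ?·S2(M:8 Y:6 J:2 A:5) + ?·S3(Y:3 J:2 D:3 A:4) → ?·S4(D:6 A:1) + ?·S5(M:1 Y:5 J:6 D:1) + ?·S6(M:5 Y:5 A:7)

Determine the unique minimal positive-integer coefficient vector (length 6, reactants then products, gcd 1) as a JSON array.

Coefficients: [5, 2, 6, 2, 6, 6]

M: 5·4+2·8+6·0 = 36 | 2·0+6·1+6·5 = 36
Y: 5·6+2·6+6·3 = 60 | 2·0+6·5+6·5 = 60
J: 5·4+2·2+6·2 = 36 | 2·0+6·6+6·0 = 36
D: 5·0+2·0+6·3 = 18 | 2·6+6·1+6·0 = 18
A: 5·2+2·5+6·4 = 44 | 2·1+6·0+6·7 = 44
gcd(5,2,6,2,6,6) = 1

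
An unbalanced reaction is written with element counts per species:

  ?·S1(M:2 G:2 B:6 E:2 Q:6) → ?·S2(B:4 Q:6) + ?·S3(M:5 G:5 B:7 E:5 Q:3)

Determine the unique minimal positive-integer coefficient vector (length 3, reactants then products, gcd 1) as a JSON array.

Coefficients: [5, 4, 2]

M: 5·2 = 10 | 4·0+2·5 = 10
G: 5·2 = 10 | 4·0+2·5 = 10
B: 5·6 = 30 | 4·4+2·7 = 30
E: 5·2 = 10 | 4·0+2·5 = 10
Q: 5·6 = 30 | 4·6+2·3 = 30
gcd(5,4,2) = 1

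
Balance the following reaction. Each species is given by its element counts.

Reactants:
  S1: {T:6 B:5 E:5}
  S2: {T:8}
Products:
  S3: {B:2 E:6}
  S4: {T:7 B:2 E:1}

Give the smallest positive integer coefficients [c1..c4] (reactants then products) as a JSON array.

Coefficients: [2, 2, 1, 4]

T: 2·6+2·8 = 28 | 1·0+4·7 = 28
B: 2·5+2·0 = 10 | 1·2+4·2 = 10
E: 2·5+2·0 = 10 | 1·6+4·1 = 10
gcd(2,2,1,4) = 1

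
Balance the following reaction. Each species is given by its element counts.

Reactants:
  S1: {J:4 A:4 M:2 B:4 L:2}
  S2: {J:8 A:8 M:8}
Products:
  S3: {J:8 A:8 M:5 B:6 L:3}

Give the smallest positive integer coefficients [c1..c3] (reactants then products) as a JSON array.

Coefficients: [6, 1, 4]

J: 6·4+1·8 = 32 | 4·8 = 32
A: 6·4+1·8 = 32 | 4·8 = 32
M: 6·2+1·8 = 20 | 4·5 = 20
B: 6·4+1·0 = 24 | 4·6 = 24
L: 6·2+1·0 = 12 | 4·3 = 12
gcd(6,1,4) = 1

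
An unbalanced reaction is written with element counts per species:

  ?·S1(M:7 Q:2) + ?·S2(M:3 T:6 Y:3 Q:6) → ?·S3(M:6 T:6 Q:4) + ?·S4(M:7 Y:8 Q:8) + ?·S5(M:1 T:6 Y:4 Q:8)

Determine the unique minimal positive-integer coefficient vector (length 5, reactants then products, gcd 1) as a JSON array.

Coefficients: [2, 4, 3, 1, 1]

M: 2·7+4·3 = 26 | 3·6+1·7+1·1 = 26
T: 2·0+4·6 = 24 | 3·6+1·0+1·6 = 24
Y: 2·0+4·3 = 12 | 3·0+1·8+1·4 = 12
Q: 2·2+4·6 = 28 | 3·4+1·8+1·8 = 28
gcd(2,4,3,1,1) = 1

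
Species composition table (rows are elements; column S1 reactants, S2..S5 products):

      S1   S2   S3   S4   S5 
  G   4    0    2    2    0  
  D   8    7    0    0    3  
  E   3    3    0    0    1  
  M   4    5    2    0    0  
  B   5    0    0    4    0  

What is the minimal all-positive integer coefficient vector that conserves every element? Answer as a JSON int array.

G: 4·4 = 16 | 2·0+3·2+5·2+6·0 = 16
D: 4·8 = 32 | 2·7+3·0+5·0+6·3 = 32
E: 4·3 = 12 | 2·3+3·0+5·0+6·1 = 12
M: 4·4 = 16 | 2·5+3·2+5·0+6·0 = 16
B: 4·5 = 20 | 2·0+3·0+5·4+6·0 = 20
gcd(4,2,3,5,6) = 1

Coefficients: [4, 2, 3, 5, 6]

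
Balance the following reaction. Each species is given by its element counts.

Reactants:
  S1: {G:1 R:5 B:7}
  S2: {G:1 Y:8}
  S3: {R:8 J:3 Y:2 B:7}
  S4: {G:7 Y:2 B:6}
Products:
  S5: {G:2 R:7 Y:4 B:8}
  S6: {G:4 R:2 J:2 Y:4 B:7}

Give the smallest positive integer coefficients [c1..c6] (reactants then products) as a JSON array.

Coefficients: [5, 3, 2, 2, 5, 3]

G: 5·1+3·1+2·0+2·7 = 22 | 5·2+3·4 = 22
R: 5·5+3·0+2·8+2·0 = 41 | 5·7+3·2 = 41
J: 5·0+3·0+2·3+2·0 = 6 | 5·0+3·2 = 6
Y: 5·0+3·8+2·2+2·2 = 32 | 5·4+3·4 = 32
B: 5·7+3·0+2·7+2·6 = 61 | 5·8+3·7 = 61
gcd(5,3,2,2,5,3) = 1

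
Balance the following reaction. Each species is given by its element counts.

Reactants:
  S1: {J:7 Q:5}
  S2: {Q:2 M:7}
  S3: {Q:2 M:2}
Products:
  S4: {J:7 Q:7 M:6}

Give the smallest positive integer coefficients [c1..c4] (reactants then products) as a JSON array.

J: 5·7+4·0+1·0 = 35 | 5·7 = 35
Q: 5·5+4·2+1·2 = 35 | 5·7 = 35
M: 5·0+4·7+1·2 = 30 | 5·6 = 30
gcd(5,4,1,5) = 1

Coefficients: [5, 4, 1, 5]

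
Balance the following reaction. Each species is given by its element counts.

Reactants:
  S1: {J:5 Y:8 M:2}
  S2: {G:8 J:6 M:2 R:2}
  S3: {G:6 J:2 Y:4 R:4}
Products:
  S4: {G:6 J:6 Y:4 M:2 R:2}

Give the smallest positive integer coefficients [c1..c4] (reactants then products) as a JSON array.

Coefficients: [2, 3, 1, 5]

G: 2·0+3·8+1·6 = 30 | 5·6 = 30
J: 2·5+3·6+1·2 = 30 | 5·6 = 30
Y: 2·8+3·0+1·4 = 20 | 5·4 = 20
M: 2·2+3·2+1·0 = 10 | 5·2 = 10
R: 2·0+3·2+1·4 = 10 | 5·2 = 10
gcd(2,3,1,5) = 1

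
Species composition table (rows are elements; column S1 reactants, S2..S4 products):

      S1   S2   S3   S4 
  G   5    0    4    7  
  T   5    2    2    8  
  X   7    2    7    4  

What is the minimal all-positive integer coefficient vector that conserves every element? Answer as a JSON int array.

G: 6·5 = 30 | 3·0+4·4+2·7 = 30
T: 6·5 = 30 | 3·2+4·2+2·8 = 30
X: 6·7 = 42 | 3·2+4·7+2·4 = 42
gcd(6,3,4,2) = 1

Coefficients: [6, 3, 4, 2]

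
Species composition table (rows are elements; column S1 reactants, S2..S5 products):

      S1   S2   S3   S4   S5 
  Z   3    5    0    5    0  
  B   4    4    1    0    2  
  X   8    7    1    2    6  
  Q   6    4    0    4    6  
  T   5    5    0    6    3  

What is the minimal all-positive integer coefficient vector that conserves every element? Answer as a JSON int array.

Coefficients: [5, 2, 6, 1, 3]

Z: 5·3 = 15 | 2·5+6·0+1·5+3·0 = 15
B: 5·4 = 20 | 2·4+6·1+1·0+3·2 = 20
X: 5·8 = 40 | 2·7+6·1+1·2+3·6 = 40
Q: 5·6 = 30 | 2·4+6·0+1·4+3·6 = 30
T: 5·5 = 25 | 2·5+6·0+1·6+3·3 = 25
gcd(5,2,6,1,3) = 1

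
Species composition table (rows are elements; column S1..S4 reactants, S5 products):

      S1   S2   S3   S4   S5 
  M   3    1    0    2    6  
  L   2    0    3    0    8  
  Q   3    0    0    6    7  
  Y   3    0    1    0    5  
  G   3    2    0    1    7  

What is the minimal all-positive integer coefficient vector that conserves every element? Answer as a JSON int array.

M: 3·3+5·1+6·0+2·2 = 18 | 3·6 = 18
L: 3·2+5·0+6·3+2·0 = 24 | 3·8 = 24
Q: 3·3+5·0+6·0+2·6 = 21 | 3·7 = 21
Y: 3·3+5·0+6·1+2·0 = 15 | 3·5 = 15
G: 3·3+5·2+6·0+2·1 = 21 | 3·7 = 21
gcd(3,5,6,2,3) = 1

Coefficients: [3, 5, 6, 2, 3]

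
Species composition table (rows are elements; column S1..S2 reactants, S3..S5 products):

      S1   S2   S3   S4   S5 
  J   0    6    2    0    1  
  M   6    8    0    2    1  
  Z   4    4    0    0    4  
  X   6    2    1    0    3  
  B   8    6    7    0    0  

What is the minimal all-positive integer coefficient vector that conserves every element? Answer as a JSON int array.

Coefficients: [1, 1, 2, 6, 2]

J: 1·0+1·6 = 6 | 2·2+6·0+2·1 = 6
M: 1·6+1·8 = 14 | 2·0+6·2+2·1 = 14
Z: 1·4+1·4 = 8 | 2·0+6·0+2·4 = 8
X: 1·6+1·2 = 8 | 2·1+6·0+2·3 = 8
B: 1·8+1·6 = 14 | 2·7+6·0+2·0 = 14
gcd(1,1,2,6,2) = 1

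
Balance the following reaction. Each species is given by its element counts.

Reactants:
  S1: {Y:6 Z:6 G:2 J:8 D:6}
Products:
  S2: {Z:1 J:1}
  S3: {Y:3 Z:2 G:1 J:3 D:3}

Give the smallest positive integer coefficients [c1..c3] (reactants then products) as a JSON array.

Y: 1·6 = 6 | 2·0+2·3 = 6
Z: 1·6 = 6 | 2·1+2·2 = 6
G: 1·2 = 2 | 2·0+2·1 = 2
J: 1·8 = 8 | 2·1+2·3 = 8
D: 1·6 = 6 | 2·0+2·3 = 6
gcd(1,2,2) = 1

Coefficients: [1, 2, 2]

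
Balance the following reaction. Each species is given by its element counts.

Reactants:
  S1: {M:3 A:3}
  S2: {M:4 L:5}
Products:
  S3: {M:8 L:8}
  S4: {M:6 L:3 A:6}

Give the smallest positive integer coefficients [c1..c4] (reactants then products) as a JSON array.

M: 4·3+6·4 = 36 | 3·8+2·6 = 36
L: 4·0+6·5 = 30 | 3·8+2·3 = 30
A: 4·3+6·0 = 12 | 3·0+2·6 = 12
gcd(4,6,3,2) = 1

Coefficients: [4, 6, 3, 2]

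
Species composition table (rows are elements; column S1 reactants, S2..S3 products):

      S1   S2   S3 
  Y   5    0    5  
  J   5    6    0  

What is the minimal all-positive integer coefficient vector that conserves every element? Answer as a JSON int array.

Y: 6·5 = 30 | 5·0+6·5 = 30
J: 6·5 = 30 | 5·6+6·0 = 30
gcd(6,5,6) = 1

Coefficients: [6, 5, 6]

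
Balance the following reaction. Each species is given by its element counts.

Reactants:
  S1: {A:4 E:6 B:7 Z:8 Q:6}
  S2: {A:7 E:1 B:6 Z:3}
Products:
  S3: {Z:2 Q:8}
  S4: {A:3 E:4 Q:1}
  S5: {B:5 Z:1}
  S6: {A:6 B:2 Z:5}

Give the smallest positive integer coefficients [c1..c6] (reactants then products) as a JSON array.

A: 2·4+4·7 = 36 | 1·0+4·3+6·0+4·6 = 36
E: 2·6+4·1 = 16 | 1·0+4·4+6·0+4·0 = 16
B: 2·7+4·6 = 38 | 1·0+4·0+6·5+4·2 = 38
Z: 2·8+4·3 = 28 | 1·2+4·0+6·1+4·5 = 28
Q: 2·6+4·0 = 12 | 1·8+4·1+6·0+4·0 = 12
gcd(2,4,1,4,6,4) = 1

Coefficients: [2, 4, 1, 4, 6, 4]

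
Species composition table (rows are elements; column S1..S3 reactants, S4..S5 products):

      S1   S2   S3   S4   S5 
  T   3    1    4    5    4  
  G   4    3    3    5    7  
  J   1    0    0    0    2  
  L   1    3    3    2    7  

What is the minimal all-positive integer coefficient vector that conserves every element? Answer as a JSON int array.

Coefficients: [6, 4, 5, 6, 3]

T: 6·3+4·1+5·4 = 42 | 6·5+3·4 = 42
G: 6·4+4·3+5·3 = 51 | 6·5+3·7 = 51
J: 6·1+4·0+5·0 = 6 | 6·0+3·2 = 6
L: 6·1+4·3+5·3 = 33 | 6·2+3·7 = 33
gcd(6,4,5,6,3) = 1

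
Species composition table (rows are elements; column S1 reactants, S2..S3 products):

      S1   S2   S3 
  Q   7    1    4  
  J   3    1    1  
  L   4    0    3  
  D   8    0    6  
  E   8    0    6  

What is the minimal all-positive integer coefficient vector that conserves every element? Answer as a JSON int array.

Q: 3·7 = 21 | 5·1+4·4 = 21
J: 3·3 = 9 | 5·1+4·1 = 9
L: 3·4 = 12 | 5·0+4·3 = 12
D: 3·8 = 24 | 5·0+4·6 = 24
E: 3·8 = 24 | 5·0+4·6 = 24
gcd(3,5,4) = 1

Coefficients: [3, 5, 4]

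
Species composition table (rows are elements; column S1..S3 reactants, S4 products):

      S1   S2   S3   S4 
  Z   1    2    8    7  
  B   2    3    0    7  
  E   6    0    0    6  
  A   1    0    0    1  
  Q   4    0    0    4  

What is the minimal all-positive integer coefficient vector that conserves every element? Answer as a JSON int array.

Coefficients: [3, 5, 1, 3]

Z: 3·1+5·2+1·8 = 21 | 3·7 = 21
B: 3·2+5·3+1·0 = 21 | 3·7 = 21
E: 3·6+5·0+1·0 = 18 | 3·6 = 18
A: 3·1+5·0+1·0 = 3 | 3·1 = 3
Q: 3·4+5·0+1·0 = 12 | 3·4 = 12
gcd(3,5,1,3) = 1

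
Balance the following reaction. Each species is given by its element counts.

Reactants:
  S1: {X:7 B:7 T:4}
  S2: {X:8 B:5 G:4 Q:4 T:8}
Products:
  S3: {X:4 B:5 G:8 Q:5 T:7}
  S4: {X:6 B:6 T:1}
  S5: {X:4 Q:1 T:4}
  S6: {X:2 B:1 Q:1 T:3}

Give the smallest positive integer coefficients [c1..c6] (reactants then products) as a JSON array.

X: 2·7+6·8 = 62 | 3·4+4·6+4·4+5·2 = 62
B: 2·7+6·5 = 44 | 3·5+4·6+4·0+5·1 = 44
G: 2·0+6·4 = 24 | 3·8+4·0+4·0+5·0 = 24
Q: 2·0+6·4 = 24 | 3·5+4·0+4·1+5·1 = 24
T: 2·4+6·8 = 56 | 3·7+4·1+4·4+5·3 = 56
gcd(2,6,3,4,4,5) = 1

Coefficients: [2, 6, 3, 4, 4, 5]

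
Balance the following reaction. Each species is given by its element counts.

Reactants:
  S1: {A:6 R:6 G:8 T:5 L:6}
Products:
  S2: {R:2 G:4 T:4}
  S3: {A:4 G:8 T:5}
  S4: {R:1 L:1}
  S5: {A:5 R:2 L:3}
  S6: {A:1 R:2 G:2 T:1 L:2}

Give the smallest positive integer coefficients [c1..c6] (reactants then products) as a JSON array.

Coefficients: [4, 1, 2, 6, 2, 6]

A: 4·6 = 24 | 1·0+2·4+6·0+2·5+6·1 = 24
R: 4·6 = 24 | 1·2+2·0+6·1+2·2+6·2 = 24
G: 4·8 = 32 | 1·4+2·8+6·0+2·0+6·2 = 32
T: 4·5 = 20 | 1·4+2·5+6·0+2·0+6·1 = 20
L: 4·6 = 24 | 1·0+2·0+6·1+2·3+6·2 = 24
gcd(4,1,2,6,2,6) = 1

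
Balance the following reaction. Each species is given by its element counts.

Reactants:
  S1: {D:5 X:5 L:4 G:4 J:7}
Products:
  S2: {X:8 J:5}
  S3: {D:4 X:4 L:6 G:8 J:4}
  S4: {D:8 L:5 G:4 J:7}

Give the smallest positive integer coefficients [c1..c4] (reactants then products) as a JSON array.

Coefficients: [4, 2, 1, 2]

D: 4·5 = 20 | 2·0+1·4+2·8 = 20
X: 4·5 = 20 | 2·8+1·4+2·0 = 20
L: 4·4 = 16 | 2·0+1·6+2·5 = 16
G: 4·4 = 16 | 2·0+1·8+2·4 = 16
J: 4·7 = 28 | 2·5+1·4+2·7 = 28
gcd(4,2,1,2) = 1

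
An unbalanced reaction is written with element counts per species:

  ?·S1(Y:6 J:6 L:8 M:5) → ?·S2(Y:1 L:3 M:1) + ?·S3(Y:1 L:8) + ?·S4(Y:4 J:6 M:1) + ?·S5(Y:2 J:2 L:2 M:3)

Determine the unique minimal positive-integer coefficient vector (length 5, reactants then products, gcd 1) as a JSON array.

Y: 5·6 = 30 | 4·1+2·1+3·4+6·2 = 30
J: 5·6 = 30 | 4·0+2·0+3·6+6·2 = 30
L: 5·8 = 40 | 4·3+2·8+3·0+6·2 = 40
M: 5·5 = 25 | 4·1+2·0+3·1+6·3 = 25
gcd(5,4,2,3,6) = 1

Coefficients: [5, 4, 2, 3, 6]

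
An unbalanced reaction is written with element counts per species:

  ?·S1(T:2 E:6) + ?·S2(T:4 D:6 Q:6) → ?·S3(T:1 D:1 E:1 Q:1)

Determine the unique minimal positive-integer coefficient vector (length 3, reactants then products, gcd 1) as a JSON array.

Coefficients: [1, 1, 6]

T: 1·2+1·4 = 6 | 6·1 = 6
D: 1·0+1·6 = 6 | 6·1 = 6
E: 1·6+1·0 = 6 | 6·1 = 6
Q: 1·0+1·6 = 6 | 6·1 = 6
gcd(1,1,6) = 1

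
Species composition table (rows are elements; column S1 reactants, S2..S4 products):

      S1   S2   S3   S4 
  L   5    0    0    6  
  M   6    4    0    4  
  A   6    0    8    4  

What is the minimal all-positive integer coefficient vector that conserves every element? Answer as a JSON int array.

L: 6·5 = 30 | 4·0+2·0+5·6 = 30
M: 6·6 = 36 | 4·4+2·0+5·4 = 36
A: 6·6 = 36 | 4·0+2·8+5·4 = 36
gcd(6,4,2,5) = 1

Coefficients: [6, 4, 2, 5]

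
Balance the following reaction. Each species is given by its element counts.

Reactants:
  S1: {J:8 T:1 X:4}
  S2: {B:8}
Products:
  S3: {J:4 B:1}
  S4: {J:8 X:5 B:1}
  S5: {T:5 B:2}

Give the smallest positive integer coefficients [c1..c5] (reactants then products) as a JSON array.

J: 5·8+1·0 = 40 | 2·4+4·8+1·0 = 40
T: 5·1+1·0 = 5 | 2·0+4·0+1·5 = 5
X: 5·4+1·0 = 20 | 2·0+4·5+1·0 = 20
B: 5·0+1·8 = 8 | 2·1+4·1+1·2 = 8
gcd(5,1,2,4,1) = 1

Coefficients: [5, 1, 2, 4, 1]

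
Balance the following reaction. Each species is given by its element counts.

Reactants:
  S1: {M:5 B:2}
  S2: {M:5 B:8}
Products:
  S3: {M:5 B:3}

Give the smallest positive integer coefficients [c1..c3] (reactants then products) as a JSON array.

Coefficients: [5, 1, 6]

M: 5·5+1·5 = 30 | 6·5 = 30
B: 5·2+1·8 = 18 | 6·3 = 18
gcd(5,1,6) = 1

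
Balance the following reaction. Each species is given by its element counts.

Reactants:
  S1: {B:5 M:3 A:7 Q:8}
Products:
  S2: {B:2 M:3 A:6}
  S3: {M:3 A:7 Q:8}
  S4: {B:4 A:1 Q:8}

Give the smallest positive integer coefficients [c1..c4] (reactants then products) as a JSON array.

Coefficients: [6, 5, 1, 5]

B: 6·5 = 30 | 5·2+1·0+5·4 = 30
M: 6·3 = 18 | 5·3+1·3+5·0 = 18
A: 6·7 = 42 | 5·6+1·7+5·1 = 42
Q: 6·8 = 48 | 5·0+1·8+5·8 = 48
gcd(6,5,1,5) = 1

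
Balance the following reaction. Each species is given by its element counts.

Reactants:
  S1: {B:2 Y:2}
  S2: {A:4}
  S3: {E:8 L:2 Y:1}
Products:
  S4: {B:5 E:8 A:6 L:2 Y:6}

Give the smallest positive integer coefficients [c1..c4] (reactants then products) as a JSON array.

B: 5·2+3·0+2·0 = 10 | 2·5 = 10
E: 5·0+3·0+2·8 = 16 | 2·8 = 16
A: 5·0+3·4+2·0 = 12 | 2·6 = 12
L: 5·0+3·0+2·2 = 4 | 2·2 = 4
Y: 5·2+3·0+2·1 = 12 | 2·6 = 12
gcd(5,3,2,2) = 1

Coefficients: [5, 3, 2, 2]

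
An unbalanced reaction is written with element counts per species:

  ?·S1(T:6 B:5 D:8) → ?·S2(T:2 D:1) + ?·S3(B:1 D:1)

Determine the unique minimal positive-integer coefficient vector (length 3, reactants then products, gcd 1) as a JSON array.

Coefficients: [1, 3, 5]

T: 1·6 = 6 | 3·2+5·0 = 6
B: 1·5 = 5 | 3·0+5·1 = 5
D: 1·8 = 8 | 3·1+5·1 = 8
gcd(1,3,5) = 1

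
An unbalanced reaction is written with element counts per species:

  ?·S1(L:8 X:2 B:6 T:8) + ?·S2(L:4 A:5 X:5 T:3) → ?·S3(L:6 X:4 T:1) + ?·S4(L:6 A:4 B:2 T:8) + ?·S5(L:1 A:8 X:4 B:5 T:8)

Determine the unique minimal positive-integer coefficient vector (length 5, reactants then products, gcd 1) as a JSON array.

L: 2·8+4·4 = 32 | 4·6+1·6+2·1 = 32
A: 2·0+4·5 = 20 | 4·0+1·4+2·8 = 20
X: 2·2+4·5 = 24 | 4·4+1·0+2·4 = 24
B: 2·6+4·0 = 12 | 4·0+1·2+2·5 = 12
T: 2·8+4·3 = 28 | 4·1+1·8+2·8 = 28
gcd(2,4,4,1,2) = 1

Coefficients: [2, 4, 4, 1, 2]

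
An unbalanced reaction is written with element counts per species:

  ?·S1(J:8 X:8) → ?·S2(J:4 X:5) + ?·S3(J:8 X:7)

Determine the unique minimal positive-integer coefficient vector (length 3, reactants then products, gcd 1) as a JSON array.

Coefficients: [3, 2, 2]

J: 3·8 = 24 | 2·4+2·8 = 24
X: 3·8 = 24 | 2·5+2·7 = 24
gcd(3,2,2) = 1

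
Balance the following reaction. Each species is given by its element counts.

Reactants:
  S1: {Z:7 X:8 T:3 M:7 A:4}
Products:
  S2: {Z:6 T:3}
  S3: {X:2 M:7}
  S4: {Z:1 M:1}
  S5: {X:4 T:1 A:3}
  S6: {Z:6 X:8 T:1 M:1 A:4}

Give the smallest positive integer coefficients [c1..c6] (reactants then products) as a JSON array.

Z: 5·7 = 35 | 3·6+4·0+5·1+4·0+2·6 = 35
X: 5·8 = 40 | 3·0+4·2+5·0+4·4+2·8 = 40
T: 5·3 = 15 | 3·3+4·0+5·0+4·1+2·1 = 15
M: 5·7 = 35 | 3·0+4·7+5·1+4·0+2·1 = 35
A: 5·4 = 20 | 3·0+4·0+5·0+4·3+2·4 = 20
gcd(5,3,4,5,4,2) = 1

Coefficients: [5, 3, 4, 5, 4, 2]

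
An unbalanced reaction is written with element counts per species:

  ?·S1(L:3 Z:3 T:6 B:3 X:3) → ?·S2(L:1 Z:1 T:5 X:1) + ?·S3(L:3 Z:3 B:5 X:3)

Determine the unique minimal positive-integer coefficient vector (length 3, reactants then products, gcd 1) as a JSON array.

L: 5·3 = 15 | 6·1+3·3 = 15
Z: 5·3 = 15 | 6·1+3·3 = 15
T: 5·6 = 30 | 6·5+3·0 = 30
B: 5·3 = 15 | 6·0+3·5 = 15
X: 5·3 = 15 | 6·1+3·3 = 15
gcd(5,6,3) = 1

Coefficients: [5, 6, 3]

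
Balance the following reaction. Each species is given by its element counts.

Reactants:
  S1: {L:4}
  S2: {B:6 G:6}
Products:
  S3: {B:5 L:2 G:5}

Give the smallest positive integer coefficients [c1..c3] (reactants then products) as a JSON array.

B: 3·0+5·6 = 30 | 6·5 = 30
L: 3·4+5·0 = 12 | 6·2 = 12
G: 3·0+5·6 = 30 | 6·5 = 30
gcd(3,5,6) = 1

Coefficients: [3, 5, 6]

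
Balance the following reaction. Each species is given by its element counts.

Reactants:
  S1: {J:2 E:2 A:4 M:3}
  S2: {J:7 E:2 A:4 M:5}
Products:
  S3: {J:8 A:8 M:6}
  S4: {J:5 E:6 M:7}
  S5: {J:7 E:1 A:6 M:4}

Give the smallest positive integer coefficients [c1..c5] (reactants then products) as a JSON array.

J: 2·2+6·7 = 46 | 1·8+2·5+4·7 = 46
E: 2·2+6·2 = 16 | 1·0+2·6+4·1 = 16
A: 2·4+6·4 = 32 | 1·8+2·0+4·6 = 32
M: 2·3+6·5 = 36 | 1·6+2·7+4·4 = 36
gcd(2,6,1,2,4) = 1

Coefficients: [2, 6, 1, 2, 4]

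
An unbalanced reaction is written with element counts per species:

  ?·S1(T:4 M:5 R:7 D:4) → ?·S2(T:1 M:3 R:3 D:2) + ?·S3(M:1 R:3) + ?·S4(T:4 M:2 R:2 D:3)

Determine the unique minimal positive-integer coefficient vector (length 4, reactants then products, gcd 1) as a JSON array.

Coefficients: [5, 4, 5, 4]

T: 5·4 = 20 | 4·1+5·0+4·4 = 20
M: 5·5 = 25 | 4·3+5·1+4·2 = 25
R: 5·7 = 35 | 4·3+5·3+4·2 = 35
D: 5·4 = 20 | 4·2+5·0+4·3 = 20
gcd(5,4,5,4) = 1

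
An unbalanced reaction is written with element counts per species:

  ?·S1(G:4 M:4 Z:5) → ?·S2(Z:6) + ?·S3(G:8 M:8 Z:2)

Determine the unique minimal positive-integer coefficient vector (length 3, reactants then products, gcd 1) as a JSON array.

Coefficients: [6, 4, 3]

G: 6·4 = 24 | 4·0+3·8 = 24
M: 6·4 = 24 | 4·0+3·8 = 24
Z: 6·5 = 30 | 4·6+3·2 = 30
gcd(6,4,3) = 1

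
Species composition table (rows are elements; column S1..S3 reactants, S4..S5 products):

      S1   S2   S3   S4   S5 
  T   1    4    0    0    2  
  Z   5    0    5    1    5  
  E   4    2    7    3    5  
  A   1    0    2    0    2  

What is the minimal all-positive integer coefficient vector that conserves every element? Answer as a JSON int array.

T: 2·1+2·4+4·0 = 10 | 5·0+5·2 = 10
Z: 2·5+2·0+4·5 = 30 | 5·1+5·5 = 30
E: 2·4+2·2+4·7 = 40 | 5·3+5·5 = 40
A: 2·1+2·0+4·2 = 10 | 5·0+5·2 = 10
gcd(2,2,4,5,5) = 1

Coefficients: [2, 2, 4, 5, 5]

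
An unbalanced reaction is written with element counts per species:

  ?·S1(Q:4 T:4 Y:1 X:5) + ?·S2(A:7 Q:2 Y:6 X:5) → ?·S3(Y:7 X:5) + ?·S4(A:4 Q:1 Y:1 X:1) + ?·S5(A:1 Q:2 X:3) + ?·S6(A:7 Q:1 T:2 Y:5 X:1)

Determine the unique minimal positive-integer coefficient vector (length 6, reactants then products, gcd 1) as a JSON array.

A: 1·0+6·7 = 42 | 3·0+6·4+4·1+2·7 = 42
Q: 1·4+6·2 = 16 | 3·0+6·1+4·2+2·1 = 16
T: 1·4+6·0 = 4 | 3·0+6·0+4·0+2·2 = 4
Y: 1·1+6·6 = 37 | 3·7+6·1+4·0+2·5 = 37
X: 1·5+6·5 = 35 | 3·5+6·1+4·3+2·1 = 35
gcd(1,6,3,6,4,2) = 1

Coefficients: [1, 6, 3, 6, 4, 2]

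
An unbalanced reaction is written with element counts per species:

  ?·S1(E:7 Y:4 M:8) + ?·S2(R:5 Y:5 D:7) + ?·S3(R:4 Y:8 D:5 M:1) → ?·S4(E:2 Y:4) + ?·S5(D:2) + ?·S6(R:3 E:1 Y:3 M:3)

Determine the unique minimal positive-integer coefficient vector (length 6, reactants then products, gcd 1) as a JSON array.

R: 1·0+1·5+1·4 = 9 | 2·0+6·0+3·3 = 9
E: 1·7+1·0+1·0 = 7 | 2·2+6·0+3·1 = 7
Y: 1·4+1·5+1·8 = 17 | 2·4+6·0+3·3 = 17
D: 1·0+1·7+1·5 = 12 | 2·0+6·2+3·0 = 12
M: 1·8+1·0+1·1 = 9 | 2·0+6·0+3·3 = 9
gcd(1,1,1,2,6,3) = 1

Coefficients: [1, 1, 1, 2, 6, 3]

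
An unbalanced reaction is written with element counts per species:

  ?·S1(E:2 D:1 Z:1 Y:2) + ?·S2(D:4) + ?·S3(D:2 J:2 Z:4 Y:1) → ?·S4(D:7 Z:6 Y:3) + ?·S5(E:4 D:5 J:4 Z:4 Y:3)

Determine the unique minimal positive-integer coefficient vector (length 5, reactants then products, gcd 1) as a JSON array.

E: 4·2+3·0+4·0 = 8 | 2·0+2·4 = 8
D: 4·1+3·4+4·2 = 24 | 2·7+2·5 = 24
J: 4·0+3·0+4·2 = 8 | 2·0+2·4 = 8
Z: 4·1+3·0+4·4 = 20 | 2·6+2·4 = 20
Y: 4·2+3·0+4·1 = 12 | 2·3+2·3 = 12
gcd(4,3,4,2,2) = 1

Coefficients: [4, 3, 4, 2, 2]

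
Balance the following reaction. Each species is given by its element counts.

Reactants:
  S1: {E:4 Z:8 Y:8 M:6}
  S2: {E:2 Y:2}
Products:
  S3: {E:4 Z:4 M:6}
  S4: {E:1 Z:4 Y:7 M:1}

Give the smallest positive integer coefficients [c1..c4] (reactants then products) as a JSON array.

E: 5·4+1·2 = 22 | 4·4+6·1 = 22
Z: 5·8+1·0 = 40 | 4·4+6·4 = 40
Y: 5·8+1·2 = 42 | 4·0+6·7 = 42
M: 5·6+1·0 = 30 | 4·6+6·1 = 30
gcd(5,1,4,6) = 1

Coefficients: [5, 1, 4, 6]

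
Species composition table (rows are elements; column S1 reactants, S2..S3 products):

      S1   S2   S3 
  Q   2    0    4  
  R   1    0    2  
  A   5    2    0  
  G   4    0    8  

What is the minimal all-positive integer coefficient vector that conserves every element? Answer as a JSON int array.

Coefficients: [2, 5, 1]

Q: 2·2 = 4 | 5·0+1·4 = 4
R: 2·1 = 2 | 5·0+1·2 = 2
A: 2·5 = 10 | 5·2+1·0 = 10
G: 2·4 = 8 | 5·0+1·8 = 8
gcd(2,5,1) = 1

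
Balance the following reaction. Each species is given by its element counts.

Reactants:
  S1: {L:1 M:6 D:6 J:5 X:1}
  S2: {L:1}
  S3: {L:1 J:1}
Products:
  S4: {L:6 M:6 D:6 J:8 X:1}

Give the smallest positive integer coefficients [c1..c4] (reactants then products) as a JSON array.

L: 1·1+2·1+3·1 = 6 | 1·6 = 6
M: 1·6+2·0+3·0 = 6 | 1·6 = 6
D: 1·6+2·0+3·0 = 6 | 1·6 = 6
J: 1·5+2·0+3·1 = 8 | 1·8 = 8
X: 1·1+2·0+3·0 = 1 | 1·1 = 1
gcd(1,2,3,1) = 1

Coefficients: [1, 2, 3, 1]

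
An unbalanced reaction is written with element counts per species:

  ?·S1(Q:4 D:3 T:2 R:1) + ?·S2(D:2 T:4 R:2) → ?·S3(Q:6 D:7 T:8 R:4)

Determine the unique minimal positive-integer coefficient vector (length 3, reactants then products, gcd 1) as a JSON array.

Q: 6·4+5·0 = 24 | 4·6 = 24
D: 6·3+5·2 = 28 | 4·7 = 28
T: 6·2+5·4 = 32 | 4·8 = 32
R: 6·1+5·2 = 16 | 4·4 = 16
gcd(6,5,4) = 1

Coefficients: [6, 5, 4]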